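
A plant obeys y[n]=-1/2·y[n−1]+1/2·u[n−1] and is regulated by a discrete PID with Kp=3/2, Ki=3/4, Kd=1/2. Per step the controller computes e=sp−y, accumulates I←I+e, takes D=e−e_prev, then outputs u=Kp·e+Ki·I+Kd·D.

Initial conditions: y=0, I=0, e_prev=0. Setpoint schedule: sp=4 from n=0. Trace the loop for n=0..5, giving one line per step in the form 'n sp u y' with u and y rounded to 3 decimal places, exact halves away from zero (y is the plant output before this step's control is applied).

0 4 11.000 0.000
1 4 -3.125 5.500
2 4 25.484 -4.313
3 4 -26.018 14.898
4 4 72.644 -20.458
5 4 -110.966 46.551

(exact arithmetic carried between steps; '≈' marks a value shown rounded to 6 d.p. or computed from one; I and e_prev carry over from the previous line; the table rounds u and y to 3 d.p., halves away from zero)
n=0: y=0, sp=4, e=sp−y=4; I=4, D=e−e_prev=4; u=3/2·4+3/4·4+1/2·4=11; next y=-1/2·0+1/2·11=5.5
n=1: y=5.5, sp=4, e=sp−y=-1.5; I=2.5, D=e−e_prev=-5.5; u=3/2·(-1.5)+3/4·2.5+1/2·(-5.5)=-3.125; next y=-1/2·5.5+1/2·(-3.125)=-4.3125
n=2: y=-4.3125, sp=4, e=sp−y=8.3125; I=10.8125, D=e−e_prev=9.8125; u=3/2·8.3125+3/4·10.8125+1/2·9.8125=25.484375; next y=-1/2·(-4.3125)+1/2·25.484375≈14.898438
n=3: y≈14.898438, sp=4, e=sp−y≈-10.898438; I≈-0.085938, D=e−e_prev≈-19.210938; u=3/2·(-10.898438)+3/4·(-0.085938)+1/2·(-19.210938)≈-26.017578; next y=-1/2·14.898438+1/2·(-26.017578)≈-20.458008
n=4: y≈-20.458008, sp=4, e=sp−y≈24.458008; I≈24.372070, D=e−e_prev≈35.356445; u=3/2·24.458008+3/4·24.372070+1/2·35.356445≈72.644287; next y=-1/2·(-20.458008)+1/2·72.644287≈46.551147
n=5: y≈46.551147, sp=4, e=sp−y≈-42.551147; I≈-18.179077, D=e−e_prev≈-67.009155; u=3/2·(-42.551147)+3/4·(-18.179077)+1/2·(-67.009155)≈-110.965607; next y=-1/2·46.551147+1/2·(-110.965607)≈-78.758377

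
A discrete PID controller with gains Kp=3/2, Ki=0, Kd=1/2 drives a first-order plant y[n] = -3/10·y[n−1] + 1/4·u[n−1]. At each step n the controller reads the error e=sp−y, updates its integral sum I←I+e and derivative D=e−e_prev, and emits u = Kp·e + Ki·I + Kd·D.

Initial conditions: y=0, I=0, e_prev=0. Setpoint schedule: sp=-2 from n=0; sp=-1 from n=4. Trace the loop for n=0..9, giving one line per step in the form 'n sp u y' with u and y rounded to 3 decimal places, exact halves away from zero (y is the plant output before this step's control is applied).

(exact arithmetic carried between steps; '≈' marks a value shown rounded to 6 d.p. or computed from one; I and e_prev carry over from the previous line; the table rounds u and y to 3 d.p., halves away from zero)
n=0: y=0, sp=-2, e=sp−y=-2; I=-2, D=e−e_prev=-2; u=3/2·(-2)+0·(-2)+1/2·(-2)=-4; next y=-3/10·0+1/4·(-4)=-1
n=1: y=-1, sp=-2, e=sp−y=-1; I=-3, D=e−e_prev=1; u=3/2·(-1)+0·(-3)+1/2·1=-1; next y=-3/10·(-1)+1/4·(-1)=0.05
n=2: y=0.05, sp=-2, e=sp−y=-2.05; I=-5.05, D=e−e_prev=-1.05; u=3/2·(-2.05)+0·(-5.05)+1/2·(-1.05)=-3.6; next y=-3/10·0.05+1/4·(-3.6)=-0.915
n=3: y=-0.915, sp=-2, e=sp−y=-1.085; I=-6.135, D=e−e_prev=0.965; u=3/2·(-1.085)+0·(-6.135)+1/2·0.965=-1.145; next y=-3/10·(-0.915)+1/4·(-1.145)=-0.01175
n=4: y=-0.01175, sp=-1, e=sp−y=-0.98825; I=-7.12325, D=e−e_prev=0.09675; u=3/2·(-0.98825)+0·(-7.12325)+1/2·0.09675=-1.434; next y=-3/10·(-0.01175)+1/4·(-1.434)=-0.354975
n=5: y=-0.354975, sp=-1, e=sp−y=-0.645025; I=-7.768275, D=e−e_prev=0.343225; u=3/2·(-0.645025)+0·(-7.768275)+1/2·0.343225=-0.795925; next y=-3/10·(-0.354975)+1/4·(-0.795925)≈-0.092489
n=6: y≈-0.092489, sp=-1, e=sp−y≈-0.907511; I≈-8.675786, D=e−e_prev≈-0.262486; u=3/2·(-0.907511)+0·(-8.675786)+1/2·(-0.262486)≈-1.49251; next y=-3/10·(-0.092489)+1/4·(-1.49251)≈-0.345381
n=7: y≈-0.345381, sp=-1, e=sp−y≈-0.654619; I≈-9.330405, D=e−e_prev≈0.252892; u=3/2·(-0.654619)+0·(-9.330405)+1/2·0.252892≈-0.855483; next y=-3/10·(-0.345381)+1/4·(-0.855483)≈-0.110256
n=8: y≈-0.110256, sp=-1, e=sp−y≈-0.889744; I≈-10.220149, D=e−e_prev≈-0.235124; u=3/2·(-0.889744)+0·(-10.220149)+1/2·(-0.235124)≈-1.452178; next y=-3/10·(-0.110256)+1/4·(-1.452178)≈-0.329967
n=9: y≈-0.329967, sp=-1, e=sp−y≈-0.670033; I≈-10.890181, D=e−e_prev≈0.219711; u=3/2·(-0.670033)+0·(-10.890181)+1/2·0.219711≈-0.895193; next y=-3/10·(-0.329967)+1/4·(-0.895193)≈-0.124808

0 -2 -4.000 0.000
1 -2 -1.000 -1.000
2 -2 -3.600 0.050
3 -2 -1.145 -0.915
4 -1 -1.434 -0.012
5 -1 -0.796 -0.355
6 -1 -1.493 -0.092
7 -1 -0.855 -0.345
8 -1 -1.452 -0.110
9 -1 -0.895 -0.330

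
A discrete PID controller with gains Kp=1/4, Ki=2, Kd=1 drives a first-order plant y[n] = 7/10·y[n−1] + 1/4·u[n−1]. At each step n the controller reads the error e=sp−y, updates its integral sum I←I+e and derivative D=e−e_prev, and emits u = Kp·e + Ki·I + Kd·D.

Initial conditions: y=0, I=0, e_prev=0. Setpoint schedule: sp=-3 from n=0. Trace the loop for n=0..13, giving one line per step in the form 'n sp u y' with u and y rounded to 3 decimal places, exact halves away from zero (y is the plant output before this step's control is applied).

(exact arithmetic carried between steps; '≈' marks a value shown rounded to 6 d.p. or computed from one; I and e_prev carry over from the previous line; the table rounds u and y to 3 d.p., halves away from zero)
n=0: y=0, sp=-3, e=sp−y=-3; I=-3, D=e−e_prev=-3; u=1/4·(-3)+2·(-3)+1·(-3)=-9.75; next y=7/10·0+1/4·(-9.75)=-2.4375
n=1: y=-2.4375, sp=-3, e=sp−y=-0.5625; I=-3.5625, D=e−e_prev=2.4375; u=1/4·(-0.5625)+2·(-3.5625)+1·2.4375=-4.828125; next y=7/10·(-2.4375)+1/4·(-4.828125)≈-2.913281
n=2: y≈-2.913281, sp=-3, e=sp−y≈-0.086719; I≈-3.649219, D=e−e_prev≈0.475781; u=1/4·(-0.086719)+2·(-3.649219)+1·0.475781≈-6.844336; next y=7/10·(-2.913281)+1/4·(-6.844336)≈-3.750381
n=3: y≈-3.750381, sp=-3, e=sp−y≈0.750381; I≈-2.898838, D=e−e_prev≈0.837100; u=1/4·0.750381+2·(-2.898838)+1·0.837100≈-4.772981; next y=7/10·(-3.750381)+1/4·(-4.772981)≈-3.818512
n=4: y≈-3.818512, sp=-3, e=sp−y≈0.818512; I≈-2.080326, D=e−e_prev≈0.068131; u=1/4·0.818512+2·(-2.080326)+1·0.068131≈-3.887893; next y=7/10·(-3.818512)+1/4·(-3.887893)≈-3.644932
n=5: y≈-3.644932, sp=-3, e=sp−y≈0.644932; I≈-1.435394, D=e−e_prev≈-0.173580; u=1/4·0.644932+2·(-1.435394)+1·(-0.173580)≈-2.883136; next y=7/10·(-3.644932)+1/4·(-2.883136)≈-3.272236
n=6: y≈-3.272236, sp=-3, e=sp−y≈0.272236; I≈-1.163158, D=e−e_prev≈-0.372695; u=1/4·0.272236+2·(-1.163158)+1·(-0.372695)≈-2.630953; next y=7/10·(-3.272236)+1/4·(-2.630953)≈-2.948304
n=7: y≈-2.948304, sp=-3, e=sp−y≈-0.051696; I≈-1.214855, D=e−e_prev≈-0.323933; u=1/4·(-0.051696)+2·(-1.214855)+1·(-0.323933)≈-2.766566; next y=7/10·(-2.948304)+1/4·(-2.766566)≈-2.755454
n=8: y≈-2.755454, sp=-3, e=sp−y≈-0.244546; I≈-1.459401, D=e−e_prev≈-0.192850; u=1/4·(-0.244546)+2·(-1.459401)+1·(-0.192850)≈-3.172787; next y=7/10·(-2.755454)+1/4·(-3.172787)≈-2.722015
n=9: y≈-2.722015, sp=-3, e=sp−y≈-0.277985; I≈-1.737386, D=e−e_prev≈-0.033439; u=1/4·(-0.277985)+2·(-1.737386)+1·(-0.033439)≈-3.577708; next y=7/10·(-2.722015)+1/4·(-3.577708)≈-2.799837
n=10: y≈-2.799837, sp=-3, e=sp−y≈-0.200163; I≈-1.937549, D=e−e_prev≈0.077823; u=1/4·(-0.200163)+2·(-1.937549)+1·0.077823≈-3.847316; next y=7/10·(-2.799837)+1/4·(-3.847316)≈-2.921715
n=11: y≈-2.921715, sp=-3, e=sp−y≈-0.078285; I≈-2.015834, D=e−e_prev≈0.121878; u=1/4·(-0.078285)+2·(-2.015834)+1·0.121878≈-3.929361; next y=7/10·(-2.921715)+1/4·(-3.929361)≈-3.027541
n=12: y≈-3.027541, sp=-3, e=sp−y≈0.027541; I≈-1.988293, D=e−e_prev≈0.105826; u=1/4·0.027541+2·(-1.988293)+1·0.105826≈-3.863875; next y=7/10·(-3.027541)+1/4·(-3.863875)≈-3.085247
n=13: y≈-3.085247, sp=-3, e=sp−y≈0.085247; I≈-1.903046, D=e−e_prev≈0.057707; u=1/4·0.085247+2·(-1.903046)+1·0.057707≈-3.727073; next y=7/10·(-3.085247)+1/4·(-3.727073)≈-3.091441

0 -3 -9.750 0.000
1 -3 -4.828 -2.438
2 -3 -6.844 -2.913
3 -3 -4.773 -3.750
4 -3 -3.888 -3.819
5 -3 -2.883 -3.645
6 -3 -2.631 -3.272
7 -3 -2.767 -2.948
8 -3 -3.173 -2.755
9 -3 -3.578 -2.722
10 -3 -3.847 -2.800
11 -3 -3.929 -2.922
12 -3 -3.864 -3.028
13 -3 -3.727 -3.085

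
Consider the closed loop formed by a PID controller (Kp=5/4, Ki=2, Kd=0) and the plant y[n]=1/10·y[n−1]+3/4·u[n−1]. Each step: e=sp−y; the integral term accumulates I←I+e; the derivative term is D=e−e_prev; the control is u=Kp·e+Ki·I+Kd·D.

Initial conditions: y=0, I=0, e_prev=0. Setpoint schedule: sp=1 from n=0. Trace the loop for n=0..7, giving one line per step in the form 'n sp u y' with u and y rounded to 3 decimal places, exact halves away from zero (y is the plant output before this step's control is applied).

0 1 3.250 0.000
1 1 -2.672 2.438
2 1 8.096 -1.760
3 1 -11.265 5.896
4 1 23.648 -7.860
5 1 -39.263 16.950
6 1 74.120 -27.753
7 1 -130.218 52.814

(exact arithmetic carried between steps; '≈' marks a value shown rounded to 6 d.p. or computed from one; I and e_prev carry over from the previous line; the table rounds u and y to 3 d.p., halves away from zero)
n=0: y=0, sp=1, e=sp−y=1; I=1, D=e−e_prev=1; u=5/4·1+2·1+0·1=3.25; next y=1/10·0+3/4·3.25=2.4375
n=1: y=2.4375, sp=1, e=sp−y=-1.4375; I=-0.4375, D=e−e_prev=-2.4375; u=5/4·(-1.4375)+2·(-0.4375)+0·(-2.4375)=-2.671875; next y=1/10·2.4375+3/4·(-2.671875)≈-1.760156
n=2: y≈-1.760156, sp=1, e=sp−y≈2.760156; I≈2.322656, D=e−e_prev≈4.197656; u=5/4·2.760156+2·2.322656+0·4.197656≈8.095508; next y=1/10·(-1.760156)+3/4·8.095508≈5.895615
n=3: y≈5.895615, sp=1, e=sp−y≈-4.895615; I≈-2.572959, D=e−e_prev≈-7.655771; u=5/4·(-4.895615)+2·(-2.572959)+0·(-7.655771)≈-11.265437; next y=1/10·5.895615+3/4·(-11.265437)≈-7.859516
n=4: y≈-7.859516, sp=1, e=sp−y≈8.859516; I≈6.286557, D=e−e_prev≈13.755131; u=5/4·8.859516+2·6.286557+0·13.755131≈23.647510; next y=1/10·(-7.859516)+3/4·23.647510≈16.949681
n=5: y≈16.949681, sp=1, e=sp−y≈-15.949681; I≈-9.663123, D=e−e_prev≈-24.809197; u=5/4·(-15.949681)+2·(-9.663123)+0·(-24.809197)≈-39.263348; next y=1/10·16.949681+3/4·(-39.263348)≈-27.752543
n=6: y≈-27.752543, sp=1, e=sp−y≈28.752543; I≈19.089419, D=e−e_prev≈44.702224; u=5/4·28.752543+2·19.089419+0·44.702224≈74.119517; next y=1/10·(-27.752543)+3/4·74.119517≈52.814384
n=7: y≈52.814384, sp=1, e=sp−y≈-51.814384; I≈-32.724964, D=e−e_prev≈-80.566926; u=5/4·(-51.814384)+2·(-32.724964)+0·(-80.566926)≈-130.217908; next y=1/10·52.814384+3/4·(-130.217908)≈-92.381993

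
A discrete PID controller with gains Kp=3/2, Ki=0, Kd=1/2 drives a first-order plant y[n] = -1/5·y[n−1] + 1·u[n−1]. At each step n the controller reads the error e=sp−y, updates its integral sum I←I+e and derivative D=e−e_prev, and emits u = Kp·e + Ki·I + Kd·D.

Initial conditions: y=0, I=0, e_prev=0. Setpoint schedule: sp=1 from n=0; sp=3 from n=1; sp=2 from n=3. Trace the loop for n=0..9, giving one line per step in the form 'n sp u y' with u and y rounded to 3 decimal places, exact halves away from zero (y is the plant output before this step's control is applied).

(exact arithmetic carried between steps; '≈' marks a value shown rounded to 6 d.p. or computed from one; I and e_prev carry over from the previous line; the table rounds u and y to 3 d.p., halves away from zero)
n=0: y=0, sp=1, e=sp−y=1; I=1, D=e−e_prev=1; u=3/2·1+0·1+1/2·1=2; next y=-1/5·0+1·2=2
n=1: y=2, sp=3, e=sp−y=1; I=2, D=e−e_prev=0; u=3/2·1+0·2+1/2·0=1.5; next y=-1/5·2+1·1.5=1.1
n=2: y=1.1, sp=3, e=sp−y=1.9; I=3.9, D=e−e_prev=0.9; u=3/2·1.9+0·3.9+1/2·0.9=3.3; next y=-1/5·1.1+1·3.3=3.08
n=3: y=3.08, sp=2, e=sp−y=-1.08; I=2.82, D=e−e_prev=-2.98; u=3/2·(-1.08)+0·2.82+1/2·(-2.98)=-3.11; next y=-1/5·3.08+1·(-3.11)=-3.726
n=4: y=-3.726, sp=2, e=sp−y=5.726; I=8.546, D=e−e_prev=6.806; u=3/2·5.726+0·8.546+1/2·6.806=11.992; next y=-1/5·(-3.726)+1·11.992=12.7372
n=5: y=12.7372, sp=2, e=sp−y=-10.7372; I=-2.1912, D=e−e_prev=-16.4632; u=3/2·(-10.7372)+0·(-2.1912)+1/2·(-16.4632)=-24.3374; next y=-1/5·12.7372+1·(-24.3374)=-26.88484
n=6: y=-26.88484, sp=2, e=sp−y=28.88484; I=26.69364, D=e−e_prev=39.62204; u=3/2·28.88484+0·26.69364+1/2·39.62204=63.13828; next y=-1/5·(-26.88484)+1·63.13828=68.515248
n=7: y=68.515248, sp=2, e=sp−y=-66.515248; I=-39.821608, D=e−e_prev=-95.400088; u=3/2·(-66.515248)+0·(-39.821608)+1/2·(-95.400088)=-147.472916; next y=-1/5·68.515248+1·(-147.472916)≈-161.175966
n=8: y≈-161.175966, sp=2, e=sp−y≈163.175966; I≈123.354358, D=e−e_prev≈229.691214; u=3/2·163.175966+0·123.354358+1/2·229.691214≈359.609555; next y=-1/5·(-161.175966)+1·359.609555≈391.844748
n=9: y≈391.844748, sp=2, e=sp−y≈-389.844748; I≈-266.490391, D=e−e_prev≈-553.020714; u=3/2·(-389.844748)+0·(-266.490391)+1/2·(-553.020714)≈-861.277479; next y=-1/5·391.844748+1·(-861.277479)≈-939.646429

0 1 2.000 0.000
1 3 1.500 2.000
2 3 3.300 1.100
3 2 -3.110 3.080
4 2 11.992 -3.726
5 2 -24.337 12.737
6 2 63.138 -26.885
7 2 -147.473 68.515
8 2 359.610 -161.176
9 2 -861.277 391.845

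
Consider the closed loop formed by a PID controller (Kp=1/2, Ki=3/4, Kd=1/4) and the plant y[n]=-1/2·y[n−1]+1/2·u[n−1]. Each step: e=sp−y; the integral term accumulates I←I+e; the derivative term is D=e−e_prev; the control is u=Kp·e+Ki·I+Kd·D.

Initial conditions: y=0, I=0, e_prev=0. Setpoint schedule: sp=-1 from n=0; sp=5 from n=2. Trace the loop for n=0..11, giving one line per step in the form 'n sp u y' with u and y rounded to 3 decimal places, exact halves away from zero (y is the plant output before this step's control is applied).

(exact arithmetic carried between steps; '≈' marks a value shown rounded to 6 d.p. or computed from one; I and e_prev carry over from the previous line; the table rounds u and y to 3 d.p., halves away from zero)
n=0: y=0, sp=-1, e=sp−y=-1; I=-1, D=e−e_prev=-1; u=1/2·(-1)+3/4·(-1)+1/4·(-1)=-1.5; next y=-1/2·0+1/2·(-1.5)=-0.75
n=1: y=-0.75, sp=-1, e=sp−y=-0.25; I=-1.25, D=e−e_prev=0.75; u=1/2·(-0.25)+3/4·(-1.25)+1/4·0.75=-0.875; next y=-1/2·(-0.75)+1/2·(-0.875)=-0.0625
n=2: y=-0.0625, sp=5, e=sp−y=5.0625; I=3.8125, D=e−e_prev=5.3125; u=1/2·5.0625+3/4·3.8125+1/4·5.3125=6.71875; next y=-1/2·(-0.0625)+1/2·6.71875=3.390625
n=3: y=3.390625, sp=5, e=sp−y=1.609375; I=5.421875, D=e−e_prev=-3.453125; u=1/2·1.609375+3/4·5.421875+1/4·(-3.453125)≈4.007813; next y=-1/2·3.390625+1/2·4.007813≈0.308594
n=4: y≈0.308594, sp=5, e=sp−y≈4.691406; I≈10.113281, D=e−e_prev≈3.082031; u=1/2·4.691406+3/4·10.113281+1/4·3.082031≈10.701172; next y=-1/2·0.308594+1/2·10.701172≈5.196289
n=5: y≈5.196289, sp=5, e=sp−y≈-0.196289; I≈9.916992, D=e−e_prev≈-4.887695; u=1/2·(-0.196289)+3/4·9.916992+1/4·(-4.887695)≈6.117676; next y=-1/2·5.196289+1/2·6.117676≈0.460693
n=6: y≈0.460693, sp=5, e=sp−y≈4.539307; I≈14.456299, D=e−e_prev≈4.735596; u=1/2·4.539307+3/4·14.456299+1/4·4.735596≈14.295776; next y=-1/2·0.460693+1/2·14.295776≈6.917542
n=7: y≈6.917542, sp=5, e=sp−y≈-1.917542; I≈12.538757, D=e−e_prev≈-6.456848; u=1/2·(-1.917542)+3/4·12.538757+1/4·(-6.456848)≈6.831085; next y=-1/2·6.917542+1/2·6.831085≈-0.043228
n=8: y≈-0.043228, sp=5, e=sp−y≈5.043228; I≈17.581985, D=e−e_prev≈6.960770; u=1/2·5.043228+3/4·17.581985+1/4·6.960770≈17.448296; next y=-1/2·(-0.043228)+1/2·17.448296≈8.745762
n=9: y≈8.745762, sp=5, e=sp−y≈-3.745762; I≈13.836224, D=e−e_prev≈-8.788990; u=1/2·(-3.745762)+3/4·13.836224+1/4·(-8.788990)≈6.307039; next y=-1/2·8.745762+1/2·6.307039≈-1.219361
n=10: y≈-1.219361, sp=5, e=sp−y≈6.219361; I≈20.055585, D=e−e_prev≈9.965123; u=1/2·6.219361+3/4·20.055585+1/4·9.965123≈20.642650; next y=-1/2·(-1.219361)+1/2·20.642650≈10.931006
n=11: y≈10.931006, sp=5, e=sp−y≈-5.931006; I≈14.124579, D=e−e_prev≈-12.150367; u=1/2·(-5.931006)+3/4·14.124579+1/4·(-12.150367)≈4.590340; next y=-1/2·10.931006+1/2·4.590340≈-3.170333

0 -1 -1.500 0.000
1 -1 -0.875 -0.750
2 5 6.719 -0.063
3 5 4.008 3.391
4 5 10.701 0.309
5 5 6.118 5.196
6 5 14.296 0.461
7 5 6.831 6.918
8 5 17.448 -0.043
9 5 6.307 8.746
10 5 20.643 -1.219
11 5 4.590 10.931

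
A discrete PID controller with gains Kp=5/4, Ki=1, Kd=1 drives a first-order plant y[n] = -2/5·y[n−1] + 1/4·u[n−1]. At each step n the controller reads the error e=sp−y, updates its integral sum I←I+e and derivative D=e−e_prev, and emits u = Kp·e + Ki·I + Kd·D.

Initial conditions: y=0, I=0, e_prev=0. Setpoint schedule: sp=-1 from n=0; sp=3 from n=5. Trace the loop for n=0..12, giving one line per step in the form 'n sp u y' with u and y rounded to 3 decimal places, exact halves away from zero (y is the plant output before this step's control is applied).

0 -1 -3.250 0.000
1 -1 -0.609 -0.813
2 -1 -4.811 0.173
3 -1 -0.304 -1.272
4 -1 -7.017 0.433
5 3 13.925 -1.927
6 3 -7.591 4.252
7 3 22.851 -3.599
8 3 -13.341 7.152
9 3 36.640 -6.196
10 3 -25.475 11.638
11 3 57.375 -11.024
12 3 -48.040 18.753

(exact arithmetic carried between steps; '≈' marks a value shown rounded to 6 d.p. or computed from one; I and e_prev carry over from the previous line; the table rounds u and y to 3 d.p., halves away from zero)
n=0: y=0, sp=-1, e=sp−y=-1; I=-1, D=e−e_prev=-1; u=5/4·(-1)+1·(-1)+1·(-1)=-3.25; next y=-2/5·0+1/4·(-3.25)=-0.8125
n=1: y=-0.8125, sp=-1, e=sp−y=-0.1875; I=-1.1875, D=e−e_prev=0.8125; u=5/4·(-0.1875)+1·(-1.1875)+1·0.8125=-0.609375; next y=-2/5·(-0.8125)+1/4·(-0.609375)≈0.172656
n=2: y≈0.172656, sp=-1, e=sp−y≈-1.172656; I≈-2.360156, D=e−e_prev≈-0.985156; u=5/4·(-1.172656)+1·(-2.360156)+1·(-0.985156)≈-4.811133; next y=-2/5·0.172656+1/4·(-4.811133)≈-1.271846
n=3: y≈-1.271846, sp=-1, e=sp−y≈0.271846; I≈-2.088311, D=e−e_prev≈1.444502; u=5/4·0.271846+1·(-2.088311)+1·1.444502≈-0.304001; next y=-2/5·(-1.271846)+1/4·(-0.304001)≈0.432738
n=4: y≈0.432738, sp=-1, e=sp−y≈-1.432738; I≈-3.521048, D=e−e_prev≈-1.704584; u=5/4·(-1.432738)+1·(-3.521048)+1·(-1.704584)≈-7.016554; next y=-2/5·0.432738+1/4·(-7.016554)≈-1.927234
n=5: y≈-1.927234, sp=3, e=sp−y≈4.927234; I≈1.406185, D=e−e_prev≈6.359972; u=5/4·4.927234+1·1.406185+1·6.359972≈13.925199; next y=-2/5·(-1.927234)+1/4·13.925199≈4.252193
n=6: y≈4.252193, sp=3, e=sp−y≈-1.252193; I≈0.153992, D=e−e_prev≈-6.179427; u=5/4·(-1.252193)+1·0.153992+1·(-6.179427)≈-7.590677; next y=-2/5·4.252193+1/4·(-7.590677)≈-3.598547
n=7: y≈-3.598547, sp=3, e=sp−y≈6.598547; I≈6.752539, D=e−e_prev≈7.850740; u=5/4·6.598547+1·6.752539+1·7.850740≈22.851462; next y=-2/5·(-3.598547)+1/4·22.851462≈7.152284
n=8: y≈7.152284, sp=3, e=sp−y≈-4.152284; I≈2.600255, D=e−e_prev≈-10.750831; u=5/4·(-4.152284)+1·2.600255+1·(-10.750831)≈-13.340931; next y=-2/5·7.152284+1/4·(-13.340931)≈-6.196146
n=9: y≈-6.196146, sp=3, e=sp−y≈9.196146; I≈11.796401, D=e−e_prev≈13.348430; u=5/4·9.196146+1·11.796401+1·13.348430≈36.640014; next y=-2/5·(-6.196146)+1/4·36.640014≈11.638462
n=10: y≈11.638462, sp=3, e=sp−y≈-8.638462; I≈3.157939, D=e−e_prev≈-17.834608; u=5/4·(-8.638462)+1·3.157939+1·(-17.834608)≈-25.474747; next y=-2/5·11.638462+1/4·(-25.474747)≈-11.024072
n=11: y≈-11.024072, sp=3, e=sp−y≈14.024072; I≈17.182010, D=e−e_prev≈22.662534; u=5/4·14.024072+1·17.182010+1·22.662534≈57.374634; next y=-2/5·(-11.024072)+1/4·57.374634≈18.753287
n=12: y≈18.753287, sp=3, e=sp−y≈-15.753287; I≈1.428723, D=e−e_prev≈-29.777359; u=5/4·(-15.753287)+1·1.428723+1·(-29.777359)≈-48.040244; next y=-2/5·18.753287+1/4·(-48.040244)≈-19.511376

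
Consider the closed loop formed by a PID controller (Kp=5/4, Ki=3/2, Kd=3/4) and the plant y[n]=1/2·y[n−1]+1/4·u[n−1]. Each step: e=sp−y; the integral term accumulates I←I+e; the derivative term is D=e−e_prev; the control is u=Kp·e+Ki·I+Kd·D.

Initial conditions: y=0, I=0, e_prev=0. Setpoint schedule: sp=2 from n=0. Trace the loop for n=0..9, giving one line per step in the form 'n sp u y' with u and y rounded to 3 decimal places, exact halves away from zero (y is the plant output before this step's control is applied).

0 2 7.000 0.000
1 2 2.375 1.750
2 2 5.047 1.469
3 2 3.787 1.996
4 2 4.368 1.945
5 2 3.994 2.064
6 2 4.105 2.031
7 2 3.995 2.042
8 2 4.018 2.020
9 2 3.991 2.014

(exact arithmetic carried between steps; '≈' marks a value shown rounded to 6 d.p. or computed from one; I and e_prev carry over from the previous line; the table rounds u and y to 3 d.p., halves away from zero)
n=0: y=0, sp=2, e=sp−y=2; I=2, D=e−e_prev=2; u=5/4·2+3/2·2+3/4·2=7; next y=1/2·0+1/4·7=1.75
n=1: y=1.75, sp=2, e=sp−y=0.25; I=2.25, D=e−e_prev=-1.75; u=5/4·0.25+3/2·2.25+3/4·(-1.75)=2.375; next y=1/2·1.75+1/4·2.375=1.46875
n=2: y=1.46875, sp=2, e=sp−y=0.53125; I=2.78125, D=e−e_prev=0.28125; u=5/4·0.53125+3/2·2.78125+3/4·0.28125=5.046875; next y=1/2·1.46875+1/4·5.046875≈1.996094
n=3: y≈1.996094, sp=2, e=sp−y≈0.003906; I≈2.785156, D=e−e_prev≈-0.527344; u=5/4·0.003906+3/2·2.785156+3/4·(-0.527344)≈3.787109; next y=1/2·1.996094+1/4·3.787109≈1.944824
n=4: y≈1.944824, sp=2, e=sp−y≈0.055176; I≈2.840332, D=e−e_prev≈0.051270; u=5/4·0.055176+3/2·2.840332+3/4·0.051270≈4.367920; next y=1/2·1.944824+1/4·4.367920≈2.064392
n=5: y≈2.064392, sp=2, e=sp−y≈-0.064392; I≈2.775940, D=e−e_prev≈-0.119568; u=5/4·(-0.064392)+3/2·2.775940+3/4·(-0.119568)≈3.993744; next y=1/2·2.064392+1/4·3.993744≈2.030632
n=6: y≈2.030632, sp=2, e=sp−y≈-0.030632; I≈2.745308, D=e−e_prev≈0.033760; u=5/4·(-0.030632)+3/2·2.745308+3/4·0.033760≈4.104992; next y=1/2·2.030632+1/4·4.104992≈2.041564
n=7: y≈2.041564, sp=2, e=sp−y≈-0.041564; I≈2.703744, D=e−e_prev≈-0.010932; u=5/4·(-0.041564)+3/2·2.703744+3/4·(-0.010932)≈3.995462; next y=1/2·2.041564+1/4·3.995462≈2.019647
n=8: y≈2.019647, sp=2, e=sp−y≈-0.019647; I≈2.684096, D=e−e_prev≈0.021917; u=5/4·(-0.019647)+3/2·2.684096+3/4·0.021917≈4.018023; next y=1/2·2.019647+1/4·4.018023≈2.014329
n=9: y≈2.014329, sp=2, e=sp−y≈-0.014329; I≈2.669767, D=e−e_prev≈0.005318; u=5/4·(-0.014329)+3/2·2.669767+3/4·0.005318≈3.990727; next y=1/2·2.014329+1/4·3.990727≈2.004847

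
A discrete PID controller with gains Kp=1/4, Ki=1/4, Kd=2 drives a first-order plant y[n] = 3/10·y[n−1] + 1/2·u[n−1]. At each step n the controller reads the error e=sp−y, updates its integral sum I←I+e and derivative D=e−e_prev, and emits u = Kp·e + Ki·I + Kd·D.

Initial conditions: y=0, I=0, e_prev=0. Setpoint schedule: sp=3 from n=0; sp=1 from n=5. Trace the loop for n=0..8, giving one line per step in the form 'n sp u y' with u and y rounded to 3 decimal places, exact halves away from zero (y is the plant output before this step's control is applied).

0 3 7.500 0.000
1 3 -7.125 3.750
2 3 15.656 -2.438
3 3 -19.195 7.097
4 3 35.263 -7.469
5 1 -53.400 15.391
6 1 86.405 -22.083
7 1 -129.422 36.578
8 1 204.793 -53.738

(exact arithmetic carried between steps; '≈' marks a value shown rounded to 6 d.p. or computed from one; I and e_prev carry over from the previous line; the table rounds u and y to 3 d.p., halves away from zero)
n=0: y=0, sp=3, e=sp−y=3; I=3, D=e−e_prev=3; u=1/4·3+1/4·3+2·3=7.5; next y=3/10·0+1/2·7.5=3.75
n=1: y=3.75, sp=3, e=sp−y=-0.75; I=2.25, D=e−e_prev=-3.75; u=1/4·(-0.75)+1/4·2.25+2·(-3.75)=-7.125; next y=3/10·3.75+1/2·(-7.125)=-2.4375
n=2: y=-2.4375, sp=3, e=sp−y=5.4375; I=7.6875, D=e−e_prev=6.1875; u=1/4·5.4375+1/4·7.6875+2·6.1875=15.65625; next y=3/10·(-2.4375)+1/2·15.65625=7.096875
n=3: y=7.096875, sp=3, e=sp−y=-4.096875; I=3.590625, D=e−e_prev=-9.534375; u=1/4·(-4.096875)+1/4·3.590625+2·(-9.534375)≈-19.195313; next y=3/10·7.096875+1/2·(-19.195313)≈-7.468594
n=4: y≈-7.468594, sp=3, e=sp−y≈10.468594; I≈14.059219, D=e−e_prev≈14.565469; u=1/4·10.468594+1/4·14.059219+2·14.565469≈35.262891; next y=3/10·(-7.468594)+1/2·35.262891≈15.390867
n=5: y≈15.390867, sp=1, e=sp−y≈-14.390867; I≈-0.331648, D=e−e_prev≈-24.859461; u=1/4·(-14.390867)+1/4·(-0.331648)+2·(-24.859461)≈-53.399551; next y=3/10·15.390867+1/2·(-53.399551)≈-22.082515
n=6: y≈-22.082515, sp=1, e=sp−y≈23.082515; I≈22.750867, D=e−e_prev≈37.473382; u=1/4·23.082515+1/4·22.750867+2·37.473382≈86.405110; next y=3/10·(-22.082515)+1/2·86.405110≈36.577801
n=7: y≈36.577801, sp=1, e=sp−y≈-35.577801; I≈-12.826934, D=e−e_prev≈-58.660316; u=1/4·(-35.577801)+1/4·(-12.826934)+2·(-58.660316)≈-129.421815; next y=3/10·36.577801+1/2·(-129.421815)≈-53.737567
n=8: y≈-53.737567, sp=1, e=sp−y≈54.737567; I≈41.910634, D=e−e_prev≈90.315368; u=1/4·54.737567+1/4·41.910634+2·90.315368≈204.792786; next y=3/10·(-53.737567)+1/2·204.792786≈86.275123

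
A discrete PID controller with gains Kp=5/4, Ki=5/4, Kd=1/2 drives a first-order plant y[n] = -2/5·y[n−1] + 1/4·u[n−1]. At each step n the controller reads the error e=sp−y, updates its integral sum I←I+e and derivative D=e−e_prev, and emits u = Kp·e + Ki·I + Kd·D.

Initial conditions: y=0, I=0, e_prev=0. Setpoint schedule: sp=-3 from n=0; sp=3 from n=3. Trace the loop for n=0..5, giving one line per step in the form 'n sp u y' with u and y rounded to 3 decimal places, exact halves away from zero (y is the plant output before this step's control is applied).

0 -3 -9.000 0.000
1 -3 -4.500 -2.250
2 -3 -12.638 -0.225
3 3 11.439 -3.069
4 3 -6.867 4.088
5 3 17.670 -3.352

(exact arithmetic carried between steps; '≈' marks a value shown rounded to 6 d.p. or computed from one; I and e_prev carry over from the previous line; the table rounds u and y to 3 d.p., halves away from zero)
n=0: y=0, sp=-3, e=sp−y=-3; I=-3, D=e−e_prev=-3; u=5/4·(-3)+5/4·(-3)+1/2·(-3)=-9; next y=-2/5·0+1/4·(-9)=-2.25
n=1: y=-2.25, sp=-3, e=sp−y=-0.75; I=-3.75, D=e−e_prev=2.25; u=5/4·(-0.75)+5/4·(-3.75)+1/2·2.25=-4.5; next y=-2/5·(-2.25)+1/4·(-4.5)=-0.225
n=2: y=-0.225, sp=-3, e=sp−y=-2.775; I=-6.525, D=e−e_prev=-2.025; u=5/4·(-2.775)+5/4·(-6.525)+1/2·(-2.025)=-12.6375; next y=-2/5·(-0.225)+1/4·(-12.6375)=-3.069375
n=3: y=-3.069375, sp=3, e=sp−y=6.069375; I=-0.455625, D=e−e_prev=8.844375; u=5/4·6.069375+5/4·(-0.455625)+1/2·8.844375=11.439375; next y=-2/5·(-3.069375)+1/4·11.439375≈4.087594
n=4: y≈4.087594, sp=3, e=sp−y≈-1.087594; I≈-1.543219, D=e−e_prev≈-7.156969; u=5/4·(-1.087594)+5/4·(-1.543219)+1/2·(-7.156969)≈-6.867; next y=-2/5·4.087594+1/4·(-6.867)≈-3.351788
n=5: y≈-3.351788, sp=3, e=sp−y≈6.351788; I≈4.808569, D=e−e_prev≈7.439381; u=5/4·6.351788+5/4·4.808569+1/2·7.439381≈17.670136; next y=-2/5·(-3.351788)+1/4·17.670136≈5.758249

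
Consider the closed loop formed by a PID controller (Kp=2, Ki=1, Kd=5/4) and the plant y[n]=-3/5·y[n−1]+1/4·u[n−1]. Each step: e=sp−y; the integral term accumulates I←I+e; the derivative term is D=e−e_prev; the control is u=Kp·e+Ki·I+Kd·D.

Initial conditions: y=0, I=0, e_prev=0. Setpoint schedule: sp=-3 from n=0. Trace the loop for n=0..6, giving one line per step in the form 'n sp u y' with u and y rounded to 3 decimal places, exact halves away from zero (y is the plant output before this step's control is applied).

0 -3 -12.750 0.000
1 -3 1.547 -3.188
2 -3 -25.569 2.299
3 -3 18.792 -7.772
4 -3 -61.839 9.361
5 -3 76.574 -21.076
6 -3 -168.075 31.789

(exact arithmetic carried between steps; '≈' marks a value shown rounded to 6 d.p. or computed from one; I and e_prev carry over from the previous line; the table rounds u and y to 3 d.p., halves away from zero)
n=0: y=0, sp=-3, e=sp−y=-3; I=-3, D=e−e_prev=-3; u=2·(-3)+1·(-3)+5/4·(-3)=-12.75; next y=-3/5·0+1/4·(-12.75)=-3.1875
n=1: y=-3.1875, sp=-3, e=sp−y=0.1875; I=-2.8125, D=e−e_prev=3.1875; u=2·0.1875+1·(-2.8125)+5/4·3.1875=1.546875; next y=-3/5·(-3.1875)+1/4·1.546875≈2.299219
n=2: y≈2.299219, sp=-3, e=sp−y≈-5.299219; I≈-8.111719, D=e−e_prev≈-5.486719; u=2·(-5.299219)+1·(-8.111719)+5/4·(-5.486719)≈-25.568555; next y=-3/5·2.299219+1/4·(-25.568555)≈-7.771670
n=3: y≈-7.771670, sp=-3, e=sp−y≈4.771670; I≈-3.340049, D=e−e_prev≈10.070889; u=2·4.771670+1·(-3.340049)+5/4·10.070889≈18.791902; next y=-3/5·(-7.771670)+1/4·18.791902≈9.360977
n=4: y≈9.360977, sp=-3, e=sp−y≈-12.360977; I≈-15.701026, D=e−e_prev≈-17.132647; u=2·(-12.360977)+1·(-15.701026)+5/4·(-17.132647)≈-61.838790; next y=-3/5·9.360977+1/4·(-61.838790)≈-21.076284
n=5: y≈-21.076284, sp=-3, e=sp−y≈18.076284; I≈2.375258, D=e−e_prev≈30.437261; u=2·18.076284+1·2.375258+5/4·30.437261≈76.574403; next y=-3/5·(-21.076284)+1/4·76.574403≈31.789371
n=6: y≈31.789371, sp=-3, e=sp−y≈-34.789371; I≈-32.414113, D=e−e_prev≈-52.865655; u=2·(-34.789371)+1·(-32.414113)+5/4·(-52.865655)≈-168.074924; next y=-3/5·31.789371+1/4·(-168.074924)≈-61.092354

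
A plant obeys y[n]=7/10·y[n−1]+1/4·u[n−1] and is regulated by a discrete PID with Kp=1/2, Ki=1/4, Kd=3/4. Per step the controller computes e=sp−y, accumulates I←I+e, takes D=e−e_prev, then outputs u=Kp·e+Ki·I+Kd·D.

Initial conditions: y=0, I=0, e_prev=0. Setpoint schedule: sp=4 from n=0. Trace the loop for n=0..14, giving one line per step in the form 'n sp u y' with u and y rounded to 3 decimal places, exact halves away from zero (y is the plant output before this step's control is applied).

0 4 6.000 0.000
1 4 1.750 1.500
2 4 3.519 1.488
3 4 3.487 1.921
4 4 3.889 2.216
5 4 4.095 2.524
6 4 4.295 2.791
7 4 4.442 3.027
8 4 4.559 3.230
9 4 4.647 3.401
10 4 4.713 3.542
11 4 4.760 3.658
12 4 4.793 3.751
13 4 4.816 3.824
14 4 4.829 3.881

(exact arithmetic carried between steps; '≈' marks a value shown rounded to 6 d.p. or computed from one; I and e_prev carry over from the previous line; the table rounds u and y to 3 d.p., halves away from zero)
n=0: y=0, sp=4, e=sp−y=4; I=4, D=e−e_prev=4; u=1/2·4+1/4·4+3/4·4=6; next y=7/10·0+1/4·6=1.5
n=1: y=1.5, sp=4, e=sp−y=2.5; I=6.5, D=e−e_prev=-1.5; u=1/2·2.5+1/4·6.5+3/4·(-1.5)=1.75; next y=7/10·1.5+1/4·1.75=1.4875
n=2: y=1.4875, sp=4, e=sp−y=2.5125; I=9.0125, D=e−e_prev=0.0125; u=1/2·2.5125+1/4·9.0125+3/4·0.0125=3.51875; next y=7/10·1.4875+1/4·3.51875≈1.920938
n=3: y≈1.920938, sp=4, e=sp−y≈2.079063; I≈11.091563, D=e−e_prev≈-0.433438; u=1/2·2.079063+1/4·11.091563+3/4·(-0.433438)≈3.487344; next y=7/10·1.920938+1/4·3.487344≈2.216492
n=4: y≈2.216492, sp=4, e=sp−y≈1.783508; I≈12.875070, D=e−e_prev≈-0.295555; u=1/2·1.783508+1/4·12.875070+3/4·(-0.295555)≈3.888855; next y=7/10·2.216492+1/4·3.888855≈2.523758
n=5: y≈2.523758, sp=4, e=sp−y≈1.476242; I≈14.351312, D=e−e_prev≈-0.307266; u=1/2·1.476242+1/4·14.351312+3/4·(-0.307266)≈4.095499; next y=7/10·2.523758+1/4·4.095499≈2.790506
n=6: y≈2.790506, sp=4, e=sp−y≈1.209494; I≈15.560806, D=e−e_prev≈-0.266747; u=1/2·1.209494+1/4·15.560806+3/4·(-0.266747)≈4.294888; next y=7/10·2.790506+1/4·4.294888≈3.027076
n=7: y≈3.027076, sp=4, e=sp−y≈0.972924; I≈16.533730, D=e−e_prev≈-0.236570; u=1/2·0.972924+1/4·16.533730+3/4·(-0.236570)≈4.442467; next y=7/10·3.027076+1/4·4.442467≈3.229570
n=8: y≈3.229570, sp=4, e=sp−y≈0.770430; I≈17.304160, D=e−e_prev≈-0.202494; u=1/2·0.770430+1/4·17.304160+3/4·(-0.202494)≈4.559385; next y=7/10·3.229570+1/4·4.559385≈3.400545
n=9: y≈3.400545, sp=4, e=sp−y≈0.599455; I≈17.903615, D=e−e_prev≈-0.170975; u=1/2·0.599455+1/4·17.903615+3/4·(-0.170975)≈4.647400; next y=7/10·3.400545+1/4·4.647400≈3.542232
n=10: y≈3.542232, sp=4, e=sp−y≈0.457768; I≈18.361384, D=e−e_prev≈-0.141686; u=1/2·0.457768+1/4·18.361384+3/4·(-0.141686)≈4.712965; next y=7/10·3.542232+1/4·4.712965≈3.657803
n=11: y≈3.657803, sp=4, e=sp−y≈0.342197; I≈18.703580, D=e−e_prev≈-0.115572; u=1/2·0.342197+1/4·18.703580+3/4·(-0.115572)≈4.760314; next y=7/10·3.657803+1/4·4.760314≈3.750541
n=12: y≈3.750541, sp=4, e=sp−y≈0.249459; I≈18.953039, D=e−e_prev≈-0.092738; u=1/2·0.249459+1/4·18.953039+3/4·(-0.092738)≈4.793436; next y=7/10·3.750541+1/4·4.793436≈3.823738
n=13: y≈3.823738, sp=4, e=sp−y≈0.176262; I≈19.129302, D=e−e_prev≈-0.073197; u=1/2·0.176262+1/4·19.129302+3/4·(-0.073197)≈4.815559; next y=7/10·3.823738+1/4·4.815559≈3.880506
n=14: y≈3.880506, sp=4, e=sp−y≈0.119494; I≈19.248795, D=e−e_prev≈-0.056768; u=1/2·0.119494+1/4·19.248795+3/4·(-0.056768)≈4.829369; next y=7/10·3.880506+1/4·4.829369≈3.923697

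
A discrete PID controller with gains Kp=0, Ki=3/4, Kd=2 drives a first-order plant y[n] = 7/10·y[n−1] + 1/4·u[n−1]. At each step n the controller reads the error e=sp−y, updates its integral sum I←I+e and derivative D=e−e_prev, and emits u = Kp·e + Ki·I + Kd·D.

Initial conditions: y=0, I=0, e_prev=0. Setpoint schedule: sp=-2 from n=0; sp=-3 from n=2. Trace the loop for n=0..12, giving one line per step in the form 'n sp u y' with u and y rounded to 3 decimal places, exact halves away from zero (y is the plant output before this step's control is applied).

0 -2 -5.500 0.000
1 -2 0.781 -1.375
2 -3 -6.859 -0.767
3 -3 -1.235 -2.252
4 -3 -5.774 -1.885
5 -3 -3.462 -2.763
6 -3 -5.295 -2.800
7 -3 -4.188 -3.284
8 -3 -4.773 -3.346
9 -3 -4.116 -3.535
10 -3 -4.181 -3.504
11 -3 -3.756 -3.498
12 -3 -3.674 -3.387

(exact arithmetic carried between steps; '≈' marks a value shown rounded to 6 d.p. or computed from one; I and e_prev carry over from the previous line; the table rounds u and y to 3 d.p., halves away from zero)
n=0: y=0, sp=-2, e=sp−y=-2; I=-2, D=e−e_prev=-2; u=0·(-2)+3/4·(-2)+2·(-2)=-5.5; next y=7/10·0+1/4·(-5.5)=-1.375
n=1: y=-1.375, sp=-2, e=sp−y=-0.625; I=-2.625, D=e−e_prev=1.375; u=0·(-0.625)+3/4·(-2.625)+2·1.375=0.78125; next y=7/10·(-1.375)+1/4·0.78125≈-0.767188
n=2: y≈-0.767188, sp=-3, e=sp−y≈-2.232813; I≈-4.857813, D=e−e_prev≈-1.607813; u=0·(-2.232813)+3/4·(-4.857813)+2·(-1.607813)≈-6.858984; next y=7/10·(-0.767188)+1/4·(-6.858984)≈-2.251777
n=3: y≈-2.251777, sp=-3, e=sp−y≈-0.748223; I≈-5.606035, D=e−e_prev≈1.484590; u=0·(-0.748223)+3/4·(-5.606035)+2·1.484590≈-1.235347; next y=7/10·(-2.251777)+1/4·(-1.235347)≈-1.885081
n=4: y≈-1.885081, sp=-3, e=sp−y≈-1.114919; I≈-6.720954, D=e−e_prev≈-0.366697; u=0·(-1.114919)+3/4·(-6.720954)+2·(-0.366697)≈-5.774109; next y=7/10·(-1.885081)+1/4·(-5.774109)≈-2.763084
n=5: y≈-2.763084, sp=-3, e=sp−y≈-0.236916; I≈-6.957871, D=e−e_prev≈0.878003; u=0·(-0.236916)+3/4·(-6.957871)+2·0.878003≈-3.462397; next y=7/10·(-2.763084)+1/4·(-3.462397)≈-2.799758
n=6: y≈-2.799758, sp=-3, e=sp−y≈-0.200242; I≈-7.158113, D=e−e_prev≈0.036674; u=0·(-0.200242)+3/4·(-7.158113)+2·0.036674≈-5.295236; next y=7/10·(-2.799758)+1/4·(-5.295236)≈-3.283640
n=7: y≈-3.283640, sp=-3, e=sp−y≈0.283640; I≈-6.874473, D=e−e_prev≈0.483882; u=0·0.283640+3/4·(-6.874473)+2·0.483882≈-4.188091; next y=7/10·(-3.283640)+1/4·(-4.188091)≈-3.345571
n=8: y≈-3.345571, sp=-3, e=sp−y≈0.345571; I≈-6.528903, D=e−e_prev≈0.061931; u=0·0.345571+3/4·(-6.528903)+2·0.061931≈-4.772815; next y=7/10·(-3.345571)+1/4·(-4.772815)≈-3.535103
n=9: y≈-3.535103, sp=-3, e=sp−y≈0.535103; I≈-5.993799, D=e−e_prev≈0.189533; u=0·0.535103+3/4·(-5.993799)+2·0.189533≈-4.116284; next y=7/10·(-3.535103)+1/4·(-4.116284)≈-3.503643
n=10: y≈-3.503643, sp=-3, e=sp−y≈0.503643; I≈-5.490156, D=e−e_prev≈-0.031460; u=0·0.503643+3/4·(-5.490156)+2·(-0.031460)≈-4.180537; next y=7/10·(-3.503643)+1/4·(-4.180537)≈-3.497684
n=11: y≈-3.497684, sp=-3, e=sp−y≈0.497684; I≈-4.992472, D=e−e_prev≈-0.005959; u=0·0.497684+3/4·(-4.992472)+2·(-0.005959)≈-3.756271; next y=7/10·(-3.497684)+1/4·(-3.756271)≈-3.387447
n=12: y≈-3.387447, sp=-3, e=sp−y≈0.387447; I≈-4.605025, D=e−e_prev≈-0.110238; u=0·0.387447+3/4·(-4.605025)+2·(-0.110238)≈-3.674244; next y=7/10·(-3.387447)+1/4·(-3.674244)≈-3.289774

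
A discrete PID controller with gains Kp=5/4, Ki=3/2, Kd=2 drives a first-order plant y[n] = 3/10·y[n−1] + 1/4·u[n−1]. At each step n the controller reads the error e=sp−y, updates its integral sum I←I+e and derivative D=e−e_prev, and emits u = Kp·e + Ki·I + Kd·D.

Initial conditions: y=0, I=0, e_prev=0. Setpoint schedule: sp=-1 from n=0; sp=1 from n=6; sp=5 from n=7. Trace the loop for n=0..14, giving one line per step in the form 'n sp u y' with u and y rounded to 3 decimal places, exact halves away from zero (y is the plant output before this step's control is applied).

0 -1 -4.750 0.000
1 -1 1.391 -1.188
2 -1 -6.303 -0.009
3 -1 2.024 -1.578
4 -1 -7.899 0.032
5 -1 3.262 -1.965
6 1 -0.193 0.226
7 5 21.331 0.020
8 5 -4.877 5.339
9 5 28.795 0.382
10 5 -7.114 7.314
11 5 36.043 0.416
12 5 -12.295 9.136
13 5 43.917 -0.333
14 5 -20.280 10.879

(exact arithmetic carried between steps; '≈' marks a value shown rounded to 6 d.p. or computed from one; I and e_prev carry over from the previous line; the table rounds u and y to 3 d.p., halves away from zero)
n=0: y=0, sp=-1, e=sp−y=-1; I=-1, D=e−e_prev=-1; u=5/4·(-1)+3/2·(-1)+2·(-1)=-4.75; next y=3/10·0+1/4·(-4.75)=-1.1875
n=1: y=-1.1875, sp=-1, e=sp−y=0.1875; I=-0.8125, D=e−e_prev=1.1875; u=5/4·0.1875+3/2·(-0.8125)+2·1.1875=1.390625; next y=3/10·(-1.1875)+1/4·1.390625≈-0.008594
n=2: y≈-0.008594, sp=-1, e=sp−y≈-0.991406; I≈-1.803906, D=e−e_prev≈-1.178906; u=5/4·(-0.991406)+3/2·(-1.803906)+2·(-1.178906)≈-6.302930; next y=3/10·(-0.008594)+1/4·(-6.302930)≈-1.578311
n=3: y≈-1.578311, sp=-1, e=sp−y≈0.578311; I≈-1.225596, D=e−e_prev≈1.569717; u=5/4·0.578311+3/2·(-1.225596)+2·1.569717≈2.023928; next y=3/10·(-1.578311)+1/4·2.023928≈0.032489
n=4: y≈0.032489, sp=-1, e=sp−y≈-1.032489; I≈-2.258085, D=e−e_prev≈-1.610799; u=5/4·(-1.032489)+3/2·(-2.258085)+2·(-1.610799)≈-7.899337; next y=3/10·0.032489+1/4·(-7.899337)≈-1.965088
n=5: y≈-1.965088, sp=-1, e=sp−y≈0.965088; I≈-1.292997, D=e−e_prev≈1.997576; u=5/4·0.965088+3/2·(-1.292997)+2·1.997576≈3.262017; next y=3/10·(-1.965088)+1/4·3.262017≈0.225978
n=6: y≈0.225978, sp=1, e=sp−y≈0.774022; I≈-0.518975, D=e−e_prev≈-0.191065; u=5/4·0.774022+3/2·(-0.518975)+2·(-0.191065)≈-0.193066; next y=3/10·0.225978+1/4·(-0.193066)≈0.019527
n=7: y≈0.019527, sp=5, e=sp−y≈4.980473; I≈4.461498, D=e−e_prev≈4.206451; u=5/4·4.980473+3/2·4.461498+2·4.206451≈21.330741; next y=3/10·0.019527+1/4·21.330741≈5.338543
n=8: y≈5.338543, sp=5, e=sp−y≈-0.338543; I≈4.122955, D=e−e_prev≈-5.319016; u=5/4·(-0.338543)+3/2·4.122955+2·(-5.319016)≈-4.876779; next y=3/10·5.338543+1/4·(-4.876779)≈0.382368
n=9: y≈0.382368, sp=5, e=sp−y≈4.617632; I≈8.740587, D=e−e_prev≈4.956175; u=5/4·4.617632+3/2·8.740587+2·4.956175≈28.795270; next y=3/10·0.382368+1/4·28.795270≈7.313528
n=10: y≈7.313528, sp=5, e=sp−y≈-2.313528; I≈6.427059, D=e−e_prev≈-6.931160; u=5/4·(-2.313528)+3/2·6.427059+2·(-6.931160)≈-7.113641; next y=3/10·7.313528+1/4·(-7.113641)≈0.415648
n=11: y≈0.415648, sp=5, e=sp−y≈4.584352; I≈11.011411, D=e−e_prev≈6.897880; u=5/4·4.584352+3/2·11.011411+2·6.897880≈36.043316; next y=3/10·0.415648+1/4·36.043316≈9.135523
n=12: y≈9.135523, sp=5, e=sp−y≈-4.135523; I≈6.875887, D=e−e_prev≈-8.719875; u=5/4·(-4.135523)+3/2·6.875887+2·(-8.719875)≈-12.295324; next y=3/10·9.135523+1/4·(-12.295324)≈-0.333174
n=13: y≈-0.333174, sp=5, e=sp−y≈5.333174; I≈12.209061, D=e−e_prev≈9.468697; u=5/4·5.333174+3/2·12.209061+2·9.468697≈43.917454; next y=3/10·(-0.333174)+1/4·43.917454≈10.879411
n=14: y≈10.879411, sp=5, e=sp−y≈-5.879411; I≈6.329650, D=e−e_prev≈-11.212585; u=5/4·(-5.879411)+3/2·6.329650+2·(-11.212585)≈-20.279960; next y=3/10·10.879411+1/4·(-20.279960)≈-1.806167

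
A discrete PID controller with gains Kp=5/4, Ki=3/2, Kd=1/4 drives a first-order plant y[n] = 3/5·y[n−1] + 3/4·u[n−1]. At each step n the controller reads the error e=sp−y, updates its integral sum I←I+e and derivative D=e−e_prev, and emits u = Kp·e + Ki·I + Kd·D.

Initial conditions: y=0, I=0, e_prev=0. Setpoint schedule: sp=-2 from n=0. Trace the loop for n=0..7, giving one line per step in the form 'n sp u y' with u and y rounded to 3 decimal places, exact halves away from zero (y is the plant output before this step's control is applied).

(exact arithmetic carried between steps; '≈' marks a value shown rounded to 6 d.p. or computed from one; I and e_prev carry over from the previous line; the table rounds u and y to 3 d.p., halves away from zero)
n=0: y=0, sp=-2, e=sp−y=-2; I=-2, D=e−e_prev=-2; u=5/4·(-2)+3/2·(-2)+1/4·(-2)=-6; next y=3/5·0+3/4·(-6)=-4.5
n=1: y=-4.5, sp=-2, e=sp−y=2.5; I=0.5, D=e−e_prev=4.5; u=5/4·2.5+3/2·0.5+1/4·4.5=5; next y=3/5·(-4.5)+3/4·5=1.05
n=2: y=1.05, sp=-2, e=sp−y=-3.05; I=-2.55, D=e−e_prev=-5.55; u=5/4·(-3.05)+3/2·(-2.55)+1/4·(-5.55)=-9.025; next y=3/5·1.05+3/4·(-9.025)=-6.13875
n=3: y=-6.13875, sp=-2, e=sp−y=4.13875; I=1.58875, D=e−e_prev=7.18875; u=5/4·4.13875+3/2·1.58875+1/4·7.18875=9.35375; next y=3/5·(-6.13875)+3/4·9.35375≈3.332063
n=4: y≈3.332063, sp=-2, e=sp−y≈-5.332063; I≈-3.743313, D=e−e_prev≈-9.470813; u=5/4·(-5.332063)+3/2·(-3.743313)+1/4·(-9.470813)≈-14.64775; next y=3/5·3.332063+3/4·(-14.64775)≈-8.986575
n=5: y=-8.986575, sp=-2, e=sp−y=6.986575; I≈3.243263, D=e−e_prev≈12.318638; u=5/4·6.986575+3/2·3.243263+1/4·12.318638≈16.677772; next y=3/5·(-8.986575)+3/4·16.677772≈7.116384
n=6: y≈7.116384, sp=-2, e=sp−y≈-9.116384; I≈-5.873121, D=e−e_prev≈-16.102959; u=5/4·(-9.116384)+3/2·(-5.873121)+1/4·(-16.102959)≈-24.230902; next y=3/5·7.116384+3/4·(-24.230902)≈-13.903346
n=7: y≈-13.903346, sp=-2, e=sp−y≈11.903346; I≈6.030225, D=e−e_prev≈21.019730; u=5/4·11.903346+3/2·6.030225+1/4·21.019730≈29.179452; next y=3/5·(-13.903346)+3/4·29.179452≈13.542581

0 -2 -6.000 0.000
1 -2 5.000 -4.500
2 -2 -9.025 1.050
3 -2 9.354 -6.139
4 -2 -14.648 3.332
5 -2 16.678 -8.987
6 -2 -24.231 7.116
7 -2 29.179 -13.903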